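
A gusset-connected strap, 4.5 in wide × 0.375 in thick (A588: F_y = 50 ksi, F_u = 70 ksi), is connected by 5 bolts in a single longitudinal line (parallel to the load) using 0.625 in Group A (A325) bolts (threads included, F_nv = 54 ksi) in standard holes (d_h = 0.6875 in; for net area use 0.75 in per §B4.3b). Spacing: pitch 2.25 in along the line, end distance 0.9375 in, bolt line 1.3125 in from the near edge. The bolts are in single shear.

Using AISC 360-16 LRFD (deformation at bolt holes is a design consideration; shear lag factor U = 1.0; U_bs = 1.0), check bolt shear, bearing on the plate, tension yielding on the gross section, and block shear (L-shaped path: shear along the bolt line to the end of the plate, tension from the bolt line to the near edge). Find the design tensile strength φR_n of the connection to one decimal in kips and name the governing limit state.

Bolt shear: A_b = π(0.625)²/4 = 0.3068 in². φR_n = 0.75 × 54 × 0.3068 × 5 × 1 = 62.1 kips.
Bearing (0.375 in plate, F_u = 70 ksi): end bolts L_c = 0.9375 − 0.6875/2 = 0.59375, R_n = min(1.2×0.59375×0.375×70, 2.4×0.625×0.375×70) = 18.703 kips/bolt; interior L_c = 2.25 − 0.6875 = 1.5625, R_n = 39.375 kips/bolt. φR_n = 0.75 × (1×18.703 + 4×39.375) = 132.2 kips.
Tension yield (gross): A_g = 4.5×0.375 = 1.6875 in². φR_n = 0.90 × 50 × 1.6875 = 75.9 kips.
Block shear: shear path 1×[0.9375+4×2.25] = 1×9.9375 in, A_gv = 3.7266, A_nv = 1×(9.9375 − 4.5×0.75)×0.375 = 2.4609 in²; tension to near edge: (1.3125 − 0.5×0.75)×0.375 = 0.35156 in². R_n = min(0.6×70×2.4609, 0.6×50×3.7266) + 1.0×70×0.35156 = min(103.36, 111.8) + 24.609 = 127.97 kips. φR_n = 0.75 × 127.97 = 96.0 kips.
Governing: min(62.1, 132.2, 75.9, 96.0) = 62.1 kips → bolt shear.

62.1 kips (bolt shear governs)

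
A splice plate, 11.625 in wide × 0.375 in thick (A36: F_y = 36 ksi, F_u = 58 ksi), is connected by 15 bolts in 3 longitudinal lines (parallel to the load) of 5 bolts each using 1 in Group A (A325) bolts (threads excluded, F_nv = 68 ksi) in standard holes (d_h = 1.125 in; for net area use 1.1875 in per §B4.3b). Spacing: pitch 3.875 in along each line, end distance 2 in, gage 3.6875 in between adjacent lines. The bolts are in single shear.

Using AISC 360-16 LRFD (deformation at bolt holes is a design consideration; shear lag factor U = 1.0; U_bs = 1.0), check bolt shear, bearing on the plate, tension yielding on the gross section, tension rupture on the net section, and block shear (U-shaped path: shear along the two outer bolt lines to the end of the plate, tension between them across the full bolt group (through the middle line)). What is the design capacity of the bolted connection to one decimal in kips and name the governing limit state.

Bolt shear: A_b = π(1)²/4 = 0.7854 in². φR_n = 0.75 × 68 × 0.7854 × 15 × 1 = 600.8 kips.
Bearing (0.375 in plate, F_u = 58 ksi): end bolts L_c = 2 − 1.125/2 = 1.4375, R_n = min(1.2×1.4375×0.375×58, 2.4×1×0.375×58) = 37.519 kips/bolt; interior L_c = 3.875 − 1.125 = 2.75, R_n = 52.2 kips/bolt. φR_n = 0.75 × (3×37.519 + 12×52.2) = 554.2 kips.
Tension yield (gross): A_g = 11.625×0.375 = 4.3594 in². φR_n = 0.90 × 36 × 4.3594 = 141.2 kips.
Tension rupture (net): A_n = (11.625 − 3×1.1875)×0.375 = 3.0234 in² (U = 1.0, A_e = A_n). φR_n = 0.75 × 58 × 3.0234 = 131.5 kips.
Block shear: shear path 2×[2+4×3.875] = 2×17.5 in, A_gv = 13.125, A_nv = 2×(17.5 − 4.5×1.1875)×0.375 = 9.1172 in²; tension across gage: (7.375 − 2×1.1875)×0.375 = 1.875 in². R_n = min(0.6×58×9.1172, 0.6×36×13.125) + 1.0×58×1.875 = min(317.28, 283.5) + 108.75 = 392.25 kips. φR_n = 0.75 × 392.25 = 294.2 kips.
Governing: min(600.8, 554.2, 141.2, 131.5, 294.2) = 131.5 kips → net-section rupture.

131.5 kips (net-section rupture governs)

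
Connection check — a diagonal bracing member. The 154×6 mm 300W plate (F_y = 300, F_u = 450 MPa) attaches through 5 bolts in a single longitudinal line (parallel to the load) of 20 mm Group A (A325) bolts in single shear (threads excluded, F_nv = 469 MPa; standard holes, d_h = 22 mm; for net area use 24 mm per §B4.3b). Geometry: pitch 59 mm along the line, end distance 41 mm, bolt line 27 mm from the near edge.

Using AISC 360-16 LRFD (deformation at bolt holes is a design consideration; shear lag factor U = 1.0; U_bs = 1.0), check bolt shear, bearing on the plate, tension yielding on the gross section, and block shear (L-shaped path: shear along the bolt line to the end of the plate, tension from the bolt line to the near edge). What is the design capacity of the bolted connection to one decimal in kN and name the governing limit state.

Bolt shear: A_b = π(20)²/4 = 314.16 mm². φR_n = 0.75 × 469 × 314.16 × 5 × 1 = 552.5 kN.
Bearing (6 mm plate, F_u = 450 MPa): end bolts L_c = 41 − 22/2 = 30, R_n = min(1.2×30×6×450, 2.4×20×6×450) = 97.2 kN/bolt; interior L_c = 59 − 22 = 37, R_n = 119.88 kN/bolt. φR_n = 0.75 × (1×97.2 + 4×119.88) = 432.5 kN.
Tension yield (gross): A_g = 154×6 = 924 mm². φR_n = 0.90 × 300 × 924 = 249.5 kN.
Block shear: shear path 1×[41+4×59] = 1×277 mm, A_gv = 1662, A_nv = 1×(277 − 4.5×24)×6 = 1014 mm²; tension to near edge: (27 − 0.5×24)×6 = 90 mm². R_n = min(0.6×450×1014, 0.6×300×1662) + 1.0×450×90 = min(273.78, 299.16) + 40.5 = 314.28 kN. φR_n = 0.75 × 314.28 = 235.7 kN.
Governing: min(552.5, 432.5, 249.5, 235.7) = 235.7 kN → block shear.

235.7 kN (block shear governs)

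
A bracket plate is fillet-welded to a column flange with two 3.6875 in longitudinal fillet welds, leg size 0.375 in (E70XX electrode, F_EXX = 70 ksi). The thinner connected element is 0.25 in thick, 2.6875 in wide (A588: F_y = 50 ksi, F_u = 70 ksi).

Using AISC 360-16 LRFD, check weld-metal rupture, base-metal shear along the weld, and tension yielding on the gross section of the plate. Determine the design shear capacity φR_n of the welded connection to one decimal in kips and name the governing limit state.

30.2 kips (gross-section yield governs)

Weld metal: throat = 0.707×0.375 = 0.26513 in, L = 2×3.6875 = 7.375 in. φR_n = 0.75 × 0.6 × 70 × 0.26513 × 7.375 = 61.6 kips.
Base metal shear (0.25 in plate): yield φR_n = 1.0×0.6×50×0.25×7.375 = 55.3 kips; rupture φR_n = 0.75×0.6×70×0.25×7.375 = 58.1 kips; take 55.3 kips (yield).
Tension yield (gross): A_g = 2.6875×0.25 = 0.67188 in². φR_n = 0.90 × 50 × 0.67188 = 30.2 kips.
Governing: min(61.6, 55.3, 30.2) = 30.2 kips → gross-section yield.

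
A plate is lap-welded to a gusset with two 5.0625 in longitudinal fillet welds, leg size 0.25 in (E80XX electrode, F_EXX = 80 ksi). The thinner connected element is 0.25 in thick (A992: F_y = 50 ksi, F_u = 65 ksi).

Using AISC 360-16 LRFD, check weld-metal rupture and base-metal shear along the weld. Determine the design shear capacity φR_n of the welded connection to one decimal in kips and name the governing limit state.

64.4 kips (weld metal governs)

Weld metal: throat = 0.707×0.25 = 0.17675 in, L = 2×5.0625 = 10.125 in. φR_n = 0.75 × 0.6 × 80 × 0.17675 × 10.125 = 64.4 kips.
Base metal shear (0.25 in plate): yield φR_n = 1.0×0.6×50×0.25×10.125 = 75.9 kips; rupture φR_n = 0.75×0.6×65×0.25×10.125 = 74.0 kips; take 74.0 kips (rupture).
Governing: min(64.4, 74.0) = 64.4 kips → weld metal.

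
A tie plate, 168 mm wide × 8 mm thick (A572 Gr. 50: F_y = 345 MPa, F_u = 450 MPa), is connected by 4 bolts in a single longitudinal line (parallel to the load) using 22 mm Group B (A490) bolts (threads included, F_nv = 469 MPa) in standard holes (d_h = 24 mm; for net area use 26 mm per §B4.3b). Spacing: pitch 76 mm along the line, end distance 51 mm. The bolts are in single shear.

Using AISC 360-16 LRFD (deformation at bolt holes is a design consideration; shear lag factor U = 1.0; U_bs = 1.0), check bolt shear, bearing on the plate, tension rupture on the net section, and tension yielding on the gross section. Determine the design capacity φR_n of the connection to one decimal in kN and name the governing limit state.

383.4 kN (net-section rupture governs)

Bolt shear: A_b = π(22)²/4 = 380.13 mm². φR_n = 0.75 × 469 × 380.13 × 4 × 1 = 534.8 kN.
Bearing (8 mm plate, F_u = 450 MPa): end bolts L_c = 51 − 24/2 = 39, R_n = min(1.2×39×8×450, 2.4×22×8×450) = 168.48 kN/bolt; interior L_c = 76 − 24 = 52, R_n = 190.08 kN/bolt. φR_n = 0.75 × (1×168.48 + 3×190.08) = 554.0 kN.
Tension rupture (net): A_n = (168 − 1×26)×8 = 1136 mm² (U = 1.0, A_e = A_n). φR_n = 0.75 × 450 × 1136 = 383.4 kN.
Tension yield (gross): A_g = 168×8 = 1344 mm². φR_n = 0.90 × 345 × 1344 = 417.3 kN.
Governing: min(534.8, 554.0, 383.4, 417.3) = 383.4 kN → net-section rupture.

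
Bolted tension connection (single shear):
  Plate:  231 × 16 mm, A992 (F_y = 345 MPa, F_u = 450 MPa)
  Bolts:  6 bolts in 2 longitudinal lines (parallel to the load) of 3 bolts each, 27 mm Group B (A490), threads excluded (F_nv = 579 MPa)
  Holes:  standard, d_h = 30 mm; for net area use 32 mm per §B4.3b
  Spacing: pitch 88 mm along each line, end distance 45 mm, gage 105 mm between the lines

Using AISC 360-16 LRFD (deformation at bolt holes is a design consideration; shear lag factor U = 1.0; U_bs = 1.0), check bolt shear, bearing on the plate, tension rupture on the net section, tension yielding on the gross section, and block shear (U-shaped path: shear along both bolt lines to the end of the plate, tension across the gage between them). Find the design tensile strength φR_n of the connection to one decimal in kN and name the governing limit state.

901.8 kN (net-section rupture governs)

Bolt shear: A_b = π(27)²/4 = 572.56 mm². φR_n = 0.75 × 579 × 572.56 × 6 × 1 = 1491.8 kN.
Bearing (16 mm plate, F_u = 450 MPa): end bolts L_c = 45 − 30/2 = 30, R_n = min(1.2×30×16×450, 2.4×27×16×450) = 259.2 kN/bolt; interior L_c = 88 − 30 = 58, R_n = 466.56 kN/bolt. φR_n = 0.75 × (2×259.2 + 4×466.56) = 1788.5 kN.
Tension rupture (net): A_n = (231 − 2×32)×16 = 2672 mm² (U = 1.0, A_e = A_n). φR_n = 0.75 × 450 × 2672 = 901.8 kN.
Tension yield (gross): A_g = 231×16 = 3696 mm². φR_n = 0.90 × 345 × 3696 = 1147.6 kN.
Block shear: shear path 2×[45+2×88] = 2×221 mm, A_gv = 7072, A_nv = 2×(221 − 2.5×32)×16 = 4512 mm²; tension across gage: (105 − 1×32)×16 = 1168 mm². R_n = min(0.6×450×4512, 0.6×345×7072) + 1.0×450×1168 = min(1218.2, 1463.9) + 525.6 = 1743.8 kN. φR_n = 0.75 × 1743.8 = 1307.9 kN.
Governing: min(1491.8, 1788.5, 901.8, 1147.6, 1307.9) = 901.8 kN → net-section rupture.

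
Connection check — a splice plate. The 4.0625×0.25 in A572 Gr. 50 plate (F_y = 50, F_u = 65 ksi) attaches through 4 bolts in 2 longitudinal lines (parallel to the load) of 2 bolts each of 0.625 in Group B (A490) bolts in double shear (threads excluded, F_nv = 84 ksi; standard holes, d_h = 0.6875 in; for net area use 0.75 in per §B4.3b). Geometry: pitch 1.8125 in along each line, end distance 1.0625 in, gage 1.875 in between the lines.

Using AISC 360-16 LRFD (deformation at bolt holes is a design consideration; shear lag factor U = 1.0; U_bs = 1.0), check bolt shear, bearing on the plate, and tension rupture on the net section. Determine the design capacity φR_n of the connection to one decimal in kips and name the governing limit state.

31.2 kips (net-section rupture governs)

Bolt shear: A_b = π(0.625)²/4 = 0.3068 in². φR_n = 0.75 × 84 × 0.3068 × 4 × 2 = 154.6 kips.
Bearing (0.25 in plate, F_u = 65 ksi): end bolts L_c = 1.0625 − 0.6875/2 = 0.71875, R_n = min(1.2×0.71875×0.25×65, 2.4×0.625×0.25×65) = 14.016 kips/bolt; interior L_c = 1.8125 − 0.6875 = 1.125, R_n = 21.938 kips/bolt. φR_n = 0.75 × (2×14.016 + 2×21.938) = 53.9 kips.
Tension rupture (net): A_n = (4.0625 − 2×0.75)×0.25 = 0.64063 in² (U = 1.0, A_e = A_n). φR_n = 0.75 × 65 × 0.64063 = 31.2 kips.
Governing: min(154.6, 53.9, 31.2) = 31.2 kips → net-section rupture.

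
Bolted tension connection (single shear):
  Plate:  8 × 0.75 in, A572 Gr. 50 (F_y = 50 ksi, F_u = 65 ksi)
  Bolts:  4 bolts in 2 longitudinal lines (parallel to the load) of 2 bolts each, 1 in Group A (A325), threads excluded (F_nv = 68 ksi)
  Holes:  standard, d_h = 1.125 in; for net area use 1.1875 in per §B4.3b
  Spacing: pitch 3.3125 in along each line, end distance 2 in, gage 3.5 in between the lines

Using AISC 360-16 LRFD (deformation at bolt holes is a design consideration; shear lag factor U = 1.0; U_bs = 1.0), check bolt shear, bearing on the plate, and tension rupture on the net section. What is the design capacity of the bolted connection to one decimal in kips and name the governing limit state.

Bolt shear: A_b = π(1)²/4 = 0.7854 in². φR_n = 0.75 × 68 × 0.7854 × 4 × 1 = 160.2 kips.
Bearing (0.75 in plate, F_u = 65 ksi): end bolts L_c = 2 − 1.125/2 = 1.4375, R_n = min(1.2×1.4375×0.75×65, 2.4×1×0.75×65) = 84.094 kips/bolt; interior L_c = 3.3125 − 1.125 = 2.1875, R_n = 117 kips/bolt. φR_n = 0.75 × (2×84.094 + 2×117) = 301.6 kips.
Tension rupture (net): A_n = (8 − 2×1.1875)×0.75 = 4.2188 in² (U = 1.0, A_e = A_n). φR_n = 0.75 × 65 × 4.2188 = 205.7 kips.
Governing: min(160.2, 301.6, 205.7) = 160.2 kips → bolt shear.

160.2 kips (bolt shear governs)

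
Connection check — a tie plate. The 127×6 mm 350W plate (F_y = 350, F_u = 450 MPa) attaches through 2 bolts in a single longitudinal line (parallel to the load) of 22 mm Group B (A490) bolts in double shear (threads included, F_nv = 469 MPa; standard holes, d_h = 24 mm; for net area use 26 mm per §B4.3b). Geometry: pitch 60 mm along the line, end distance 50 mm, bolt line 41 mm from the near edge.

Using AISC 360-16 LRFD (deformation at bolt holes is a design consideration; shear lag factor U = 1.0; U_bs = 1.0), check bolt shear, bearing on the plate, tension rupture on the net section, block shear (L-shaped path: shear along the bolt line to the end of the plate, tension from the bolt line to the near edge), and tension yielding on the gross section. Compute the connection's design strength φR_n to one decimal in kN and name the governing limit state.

Bolt shear: A_b = π(22)²/4 = 380.13 mm². φR_n = 0.75 × 469 × 380.13 × 2 × 2 = 534.8 kN.
Bearing (6 mm plate, F_u = 450 MPa): end bolts L_c = 50 − 24/2 = 38, R_n = min(1.2×38×6×450, 2.4×22×6×450) = 123.12 kN/bolt; interior L_c = 60 − 24 = 36, R_n = 116.64 kN/bolt. φR_n = 0.75 × (1×123.12 + 1×116.64) = 179.8 kN.
Tension rupture (net): A_n = (127 − 1×26)×6 = 606 mm² (U = 1.0, A_e = A_n). φR_n = 0.75 × 450 × 606 = 204.5 kN.
Block shear: shear path 1×[50+1×60] = 1×110 mm, A_gv = 660, A_nv = 1×(110 − 1.5×26)×6 = 426 mm²; tension to near edge: (41 − 0.5×26)×6 = 168 mm². R_n = min(0.6×450×426, 0.6×350×660) + 1.0×450×168 = min(115.02, 138.6) + 75.6 = 190.62 kN. φR_n = 0.75 × 190.62 = 143.0 kN.
Tension yield (gross): A_g = 127×6 = 762 mm². φR_n = 0.90 × 350 × 762 = 240.0 kN.
Governing: min(534.8, 179.8, 204.5, 143.0, 240.0) = 143.0 kN → block shear.

143.0 kN (block shear governs)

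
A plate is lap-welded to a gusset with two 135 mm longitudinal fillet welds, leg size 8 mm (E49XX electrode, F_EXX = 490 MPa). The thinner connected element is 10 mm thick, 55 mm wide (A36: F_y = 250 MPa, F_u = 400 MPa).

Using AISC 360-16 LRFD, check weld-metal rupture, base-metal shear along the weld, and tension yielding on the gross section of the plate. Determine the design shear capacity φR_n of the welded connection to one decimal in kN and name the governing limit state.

123.8 kN (gross-section yield governs)

Weld metal: throat = 0.707×8 = 5.656 mm, L = 2×135 = 270 mm. φR_n = 0.75 × 0.6 × 490 × 5.656 × 270 = 336.7 kN.
Base metal shear (10 mm plate): yield φR_n = 1.0×0.6×250×10×270 = 405.0 kN; rupture φR_n = 0.75×0.6×400×10×270 = 486.0 kN; take 405.0 kN (yield).
Tension yield (gross): A_g = 55×10 = 550 mm². φR_n = 0.90 × 250 × 550 = 123.8 kN.
Governing: min(336.7, 405.0, 123.8) = 123.8 kN → gross-section yield.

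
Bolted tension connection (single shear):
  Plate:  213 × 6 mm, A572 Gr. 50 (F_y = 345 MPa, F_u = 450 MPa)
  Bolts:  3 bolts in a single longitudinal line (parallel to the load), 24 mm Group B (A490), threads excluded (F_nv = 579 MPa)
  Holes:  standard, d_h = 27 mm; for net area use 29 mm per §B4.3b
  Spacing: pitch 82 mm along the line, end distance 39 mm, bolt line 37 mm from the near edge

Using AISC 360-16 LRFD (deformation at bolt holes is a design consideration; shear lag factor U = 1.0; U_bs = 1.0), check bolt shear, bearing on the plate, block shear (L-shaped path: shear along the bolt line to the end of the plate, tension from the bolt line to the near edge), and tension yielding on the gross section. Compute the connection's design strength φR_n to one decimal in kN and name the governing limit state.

Bolt shear: A_b = π(24)²/4 = 452.39 mm². φR_n = 0.75 × 579 × 452.39 × 3 × 1 = 589.4 kN.
Bearing (6 mm plate, F_u = 450 MPa): end bolts L_c = 39 − 27/2 = 25.5, R_n = min(1.2×25.5×6×450, 2.4×24×6×450) = 82.62 kN/bolt; interior L_c = 82 − 27 = 55, R_n = 155.52 kN/bolt. φR_n = 0.75 × (1×82.62 + 2×155.52) = 295.2 kN.
Block shear: shear path 1×[39+2×82] = 1×203 mm, A_gv = 1218, A_nv = 1×(203 − 2.5×29)×6 = 783 mm²; tension to near edge: (37 − 0.5×29)×6 = 135 mm². R_n = min(0.6×450×783, 0.6×345×1218) + 1.0×450×135 = min(211.41, 252.13) + 60.75 = 272.16 kN. φR_n = 0.75 × 272.16 = 204.1 kN.
Tension yield (gross): A_g = 213×6 = 1278 mm². φR_n = 0.90 × 345 × 1278 = 396.8 kN.
Governing: min(589.4, 295.2, 204.1, 396.8) = 204.1 kN → block shear.

204.1 kN (block shear governs)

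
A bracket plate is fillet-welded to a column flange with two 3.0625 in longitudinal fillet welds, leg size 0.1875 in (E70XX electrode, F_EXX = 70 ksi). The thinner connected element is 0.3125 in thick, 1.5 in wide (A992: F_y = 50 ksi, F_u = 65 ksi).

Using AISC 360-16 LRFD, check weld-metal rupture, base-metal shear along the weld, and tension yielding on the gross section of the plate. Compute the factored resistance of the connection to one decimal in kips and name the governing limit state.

21.1 kips (gross-section yield governs)

Weld metal: throat = 0.707×0.1875 = 0.13256 in, L = 2×3.0625 = 6.125 in. φR_n = 0.75 × 0.6 × 70 × 0.13256 × 6.125 = 25.6 kips.
Base metal shear (0.3125 in plate): yield φR_n = 1.0×0.6×50×0.3125×6.125 = 57.4 kips; rupture φR_n = 0.75×0.6×65×0.3125×6.125 = 56.0 kips; take 56.0 kips (rupture).
Tension yield (gross): A_g = 1.5×0.3125 = 0.46875 in². φR_n = 0.90 × 50 × 0.46875 = 21.1 kips.
Governing: min(25.6, 56.0, 21.1) = 21.1 kips → gross-section yield.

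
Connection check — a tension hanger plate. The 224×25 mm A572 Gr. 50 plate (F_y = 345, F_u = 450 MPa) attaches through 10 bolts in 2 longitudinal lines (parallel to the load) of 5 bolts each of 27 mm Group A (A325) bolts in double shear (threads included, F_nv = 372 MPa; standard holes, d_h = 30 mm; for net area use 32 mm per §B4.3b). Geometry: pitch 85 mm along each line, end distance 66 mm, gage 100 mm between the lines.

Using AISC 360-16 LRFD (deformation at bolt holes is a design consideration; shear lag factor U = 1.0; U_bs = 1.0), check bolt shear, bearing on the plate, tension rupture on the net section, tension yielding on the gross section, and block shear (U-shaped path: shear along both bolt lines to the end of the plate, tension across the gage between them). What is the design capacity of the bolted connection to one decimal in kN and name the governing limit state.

Bolt shear: A_b = π(27)²/4 = 572.56 mm². φR_n = 0.75 × 372 × 572.56 × 10 × 2 = 3194.9 kN.
Bearing (25 mm plate, F_u = 450 MPa): end bolts L_c = 66 − 30/2 = 51, R_n = min(1.2×51×25×450, 2.4×27×25×450) = 688.5 kN/bolt; interior L_c = 85 − 30 = 55, R_n = 729 kN/bolt. φR_n = 0.75 × (2×688.5 + 8×729) = 5406.8 kN.
Tension rupture (net): A_n = (224 − 2×32)×25 = 4000 mm² (U = 1.0, A_e = A_n). φR_n = 0.75 × 450 × 4000 = 1350.0 kN.
Tension yield (gross): A_g = 224×25 = 5600 mm². φR_n = 0.90 × 345 × 5600 = 1738.8 kN.
Block shear: shear path 2×[66+4×85] = 2×406 mm, A_gv = 20300, A_nv = 2×(406 − 4.5×32)×25 = 13100 mm²; tension across gage: (100 − 1×32)×25 = 1700 mm². R_n = min(0.6×450×13100, 0.6×345×20300) + 1.0×450×1700 = min(3537, 4202.1) + 765 = 4302 kN. φR_n = 0.75 × 4302 = 3226.5 kN.
Governing: min(3194.9, 5406.8, 1350.0, 1738.8, 3226.5) = 1350.0 kN → net-section rupture.

1350.0 kN (net-section rupture governs)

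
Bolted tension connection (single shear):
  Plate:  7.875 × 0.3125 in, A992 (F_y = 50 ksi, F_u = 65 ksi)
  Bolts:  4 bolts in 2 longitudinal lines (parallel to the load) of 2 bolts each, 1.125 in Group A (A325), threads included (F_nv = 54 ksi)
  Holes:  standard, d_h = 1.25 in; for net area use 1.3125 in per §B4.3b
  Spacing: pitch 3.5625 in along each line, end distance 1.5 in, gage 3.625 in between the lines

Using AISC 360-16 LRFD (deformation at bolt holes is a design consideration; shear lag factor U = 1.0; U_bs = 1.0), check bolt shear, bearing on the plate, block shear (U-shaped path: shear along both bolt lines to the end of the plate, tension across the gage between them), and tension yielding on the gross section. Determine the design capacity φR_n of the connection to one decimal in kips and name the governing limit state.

Bolt shear: A_b = π(1.125)²/4 = 0.99402 in². φR_n = 0.75 × 54 × 0.99402 × 4 × 1 = 161.0 kips.
Bearing (0.3125 in plate, F_u = 65 ksi): end bolts L_c = 1.5 − 1.25/2 = 0.875, R_n = min(1.2×0.875×0.3125×65, 2.4×1.125×0.3125×65) = 21.328 kips/bolt; interior L_c = 3.5625 − 1.25 = 2.3125, R_n = 54.844 kips/bolt. φR_n = 0.75 × (2×21.328 + 2×54.844) = 114.3 kips.
Block shear: shear path 2×[1.5+1×3.5625] = 2×5.0625 in, A_gv = 3.1641, A_nv = 2×(5.0625 − 1.5×1.3125)×0.3125 = 1.9336 in²; tension across gage: (3.625 − 1×1.3125)×0.3125 = 0.72266 in². R_n = min(0.6×65×1.9336, 0.6×50×3.1641) + 1.0×65×0.72266 = min(75.41, 94.923) + 46.973 = 122.38 kips. φR_n = 0.75 × 122.38 = 91.8 kips.
Tension yield (gross): A_g = 7.875×0.3125 = 2.4609 in². φR_n = 0.90 × 50 × 2.4609 = 110.7 kips.
Governing: min(161.0, 114.3, 91.8, 110.7) = 91.8 kips → block shear.

91.8 kips (block shear governs)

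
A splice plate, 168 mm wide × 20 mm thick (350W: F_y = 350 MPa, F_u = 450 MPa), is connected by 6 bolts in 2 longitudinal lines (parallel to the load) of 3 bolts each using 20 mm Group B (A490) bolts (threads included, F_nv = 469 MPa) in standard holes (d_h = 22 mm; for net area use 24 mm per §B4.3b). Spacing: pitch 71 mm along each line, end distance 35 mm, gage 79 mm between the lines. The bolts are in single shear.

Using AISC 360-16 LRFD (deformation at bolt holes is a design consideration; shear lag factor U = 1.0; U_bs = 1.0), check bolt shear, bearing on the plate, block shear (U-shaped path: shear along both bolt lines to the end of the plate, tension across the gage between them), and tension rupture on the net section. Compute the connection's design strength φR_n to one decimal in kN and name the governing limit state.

Bolt shear: A_b = π(20)²/4 = 314.16 mm². φR_n = 0.75 × 469 × 314.16 × 6 × 1 = 663.0 kN.
Bearing (20 mm plate, F_u = 450 MPa): end bolts L_c = 35 − 22/2 = 24, R_n = min(1.2×24×20×450, 2.4×20×20×450) = 259.2 kN/bolt; interior L_c = 71 − 22 = 49, R_n = 432 kN/bolt. φR_n = 0.75 × (2×259.2 + 4×432) = 1684.8 kN.
Block shear: shear path 2×[35+2×71] = 2×177 mm, A_gv = 7080, A_nv = 2×(177 − 2.5×24)×20 = 4680 mm²; tension across gage: (79 − 1×24)×20 = 1100 mm². R_n = min(0.6×450×4680, 0.6×350×7080) + 1.0×450×1100 = min(1263.6, 1486.8) + 495 = 1758.6 kN. φR_n = 0.75 × 1758.6 = 1319.0 kN.
Tension rupture (net): A_n = (168 − 2×24)×20 = 2400 mm² (U = 1.0, A_e = A_n). φR_n = 0.75 × 450 × 2400 = 810.0 kN.
Governing: min(663.0, 1684.8, 1319.0, 810.0) = 663.0 kN → bolt shear.

663.0 kN (bolt shear governs)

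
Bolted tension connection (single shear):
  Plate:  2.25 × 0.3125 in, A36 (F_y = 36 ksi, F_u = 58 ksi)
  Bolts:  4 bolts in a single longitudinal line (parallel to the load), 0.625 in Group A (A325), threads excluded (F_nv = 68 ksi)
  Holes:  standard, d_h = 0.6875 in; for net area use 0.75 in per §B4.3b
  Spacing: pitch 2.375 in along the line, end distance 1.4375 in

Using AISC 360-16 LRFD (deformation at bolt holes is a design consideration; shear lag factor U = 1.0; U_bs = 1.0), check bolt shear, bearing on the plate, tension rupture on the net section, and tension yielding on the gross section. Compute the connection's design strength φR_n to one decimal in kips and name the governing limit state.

Bolt shear: A_b = π(0.625)²/4 = 0.3068 in². φR_n = 0.75 × 68 × 0.3068 × 4 × 1 = 62.6 kips.
Bearing (0.3125 in plate, F_u = 58 ksi): end bolts L_c = 1.4375 − 0.6875/2 = 1.09375, R_n = min(1.2×1.09375×0.3125×58, 2.4×0.625×0.3125×58) = 23.789 kips/bolt; interior L_c = 2.375 − 0.6875 = 1.6875, R_n = 27.188 kips/bolt. φR_n = 0.75 × (1×23.789 + 3×27.188) = 79.0 kips.
Tension rupture (net): A_n = (2.25 − 1×0.75)×0.3125 = 0.46875 in² (U = 1.0, A_e = A_n). φR_n = 0.75 × 58 × 0.46875 = 20.4 kips.
Tension yield (gross): A_g = 2.25×0.3125 = 0.70313 in². φR_n = 0.90 × 36 × 0.70313 = 22.8 kips.
Governing: min(62.6, 79.0, 20.4, 22.8) = 20.4 kips → net-section rupture.

20.4 kips (net-section rupture governs)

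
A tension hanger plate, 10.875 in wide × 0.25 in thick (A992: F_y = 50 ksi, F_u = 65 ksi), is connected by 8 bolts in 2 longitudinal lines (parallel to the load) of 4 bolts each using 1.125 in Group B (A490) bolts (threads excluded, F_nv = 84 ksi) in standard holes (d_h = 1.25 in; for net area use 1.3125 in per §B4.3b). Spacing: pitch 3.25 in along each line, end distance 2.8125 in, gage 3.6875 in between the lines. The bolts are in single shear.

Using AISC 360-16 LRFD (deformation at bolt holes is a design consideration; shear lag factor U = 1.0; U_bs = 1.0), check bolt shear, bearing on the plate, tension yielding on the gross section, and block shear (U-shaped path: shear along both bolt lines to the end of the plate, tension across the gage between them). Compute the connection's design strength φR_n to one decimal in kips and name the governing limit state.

Bolt shear: A_b = π(1.125)²/4 = 0.99402 in². φR_n = 0.75 × 84 × 0.99402 × 8 × 1 = 501.0 kips.
Bearing (0.25 in plate, F_u = 65 ksi): end bolts L_c = 2.8125 − 1.25/2 = 2.1875, R_n = min(1.2×2.1875×0.25×65, 2.4×1.125×0.25×65) = 42.656 kips/bolt; interior L_c = 3.25 − 1.25 = 2, R_n = 39 kips/bolt. φR_n = 0.75 × (2×42.656 + 6×39) = 239.5 kips.
Tension yield (gross): A_g = 10.875×0.25 = 2.7188 in². φR_n = 0.90 × 50 × 2.7188 = 122.3 kips.
Block shear: shear path 2×[2.8125+3×3.25] = 2×12.5625 in, A_gv = 6.2813, A_nv = 2×(12.5625 − 3.5×1.3125)×0.25 = 3.9844 in²; tension across gage: (3.6875 − 1×1.3125)×0.25 = 0.59375 in². R_n = min(0.6×65×3.9844, 0.6×50×6.2813) + 1.0×65×0.59375 = min(155.39, 188.44) + 38.594 = 193.98 kips. φR_n = 0.75 × 193.98 = 145.5 kips.
Governing: min(501.0, 239.5, 122.3, 145.5) = 122.3 kips → gross-section yield.

122.3 kips (gross-section yield governs)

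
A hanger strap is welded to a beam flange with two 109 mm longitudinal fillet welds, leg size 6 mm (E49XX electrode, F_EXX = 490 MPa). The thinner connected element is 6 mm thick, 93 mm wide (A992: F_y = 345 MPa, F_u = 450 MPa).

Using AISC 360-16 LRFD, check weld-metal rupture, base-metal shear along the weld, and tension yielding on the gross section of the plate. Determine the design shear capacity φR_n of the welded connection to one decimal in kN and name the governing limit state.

173.3 kN (gross-section yield governs)

Weld metal: throat = 0.707×6 = 4.242 mm, L = 2×109 = 218 mm. φR_n = 0.75 × 0.6 × 490 × 4.242 × 218 = 203.9 kN.
Base metal shear (6 mm plate): yield φR_n = 1.0×0.6×345×6×218 = 270.8 kN; rupture φR_n = 0.75×0.6×450×6×218 = 264.9 kN; take 264.9 kN (rupture).
Tension yield (gross): A_g = 93×6 = 558 mm². φR_n = 0.90 × 345 × 558 = 173.3 kN.
Governing: min(203.9, 264.9, 173.3) = 173.3 kN → gross-section yield.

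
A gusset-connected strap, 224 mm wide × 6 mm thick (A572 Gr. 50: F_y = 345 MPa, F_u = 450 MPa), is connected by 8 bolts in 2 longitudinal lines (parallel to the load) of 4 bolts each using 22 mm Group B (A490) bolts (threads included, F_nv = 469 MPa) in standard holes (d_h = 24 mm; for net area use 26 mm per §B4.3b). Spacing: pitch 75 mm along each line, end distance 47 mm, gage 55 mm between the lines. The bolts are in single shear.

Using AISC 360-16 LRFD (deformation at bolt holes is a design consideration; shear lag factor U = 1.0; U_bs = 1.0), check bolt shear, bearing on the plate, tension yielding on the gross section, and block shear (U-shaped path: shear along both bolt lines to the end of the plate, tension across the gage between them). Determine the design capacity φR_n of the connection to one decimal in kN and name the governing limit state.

417.3 kN (gross-section yield governs)

Bolt shear: A_b = π(22)²/4 = 380.13 mm². φR_n = 0.75 × 469 × 380.13 × 8 × 1 = 1069.7 kN.
Bearing (6 mm plate, F_u = 450 MPa): end bolts L_c = 47 − 24/2 = 35, R_n = min(1.2×35×6×450, 2.4×22×6×450) = 113.4 kN/bolt; interior L_c = 75 − 24 = 51, R_n = 142.56 kN/bolt. φR_n = 0.75 × (2×113.4 + 6×142.56) = 811.6 kN.
Tension yield (gross): A_g = 224×6 = 1344 mm². φR_n = 0.90 × 345 × 1344 = 417.3 kN.
Block shear: shear path 2×[47+3×75] = 2×272 mm, A_gv = 3264, A_nv = 2×(272 − 3.5×26)×6 = 2172 mm²; tension across gage: (55 − 1×26)×6 = 174 mm². R_n = min(0.6×450×2172, 0.6×345×3264) + 1.0×450×174 = min(586.44, 675.65) + 78.3 = 664.74 kN. φR_n = 0.75 × 664.74 = 498.6 kN.
Governing: min(1069.7, 811.6, 417.3, 498.6) = 417.3 kN → gross-section yield.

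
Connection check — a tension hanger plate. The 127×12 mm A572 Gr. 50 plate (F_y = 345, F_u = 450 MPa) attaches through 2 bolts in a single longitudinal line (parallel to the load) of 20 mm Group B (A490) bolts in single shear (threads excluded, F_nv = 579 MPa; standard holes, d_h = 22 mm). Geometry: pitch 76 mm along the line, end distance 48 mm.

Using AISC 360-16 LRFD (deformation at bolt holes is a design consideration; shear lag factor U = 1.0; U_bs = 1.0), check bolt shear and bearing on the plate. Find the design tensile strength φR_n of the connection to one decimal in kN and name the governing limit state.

272.8 kN (bolt shear governs)

Bolt shear: A_b = π(20)²/4 = 314.16 mm². φR_n = 0.75 × 579 × 314.16 × 2 × 1 = 272.8 kN.
Bearing (12 mm plate, F_u = 450 MPa): end bolts L_c = 48 − 22/2 = 37, R_n = min(1.2×37×12×450, 2.4×20×12×450) = 239.76 kN/bolt; interior L_c = 76 − 22 = 54, R_n = 259.2 kN/bolt. φR_n = 0.75 × (1×239.76 + 1×259.2) = 374.2 kN.
Governing: min(272.8, 374.2) = 272.8 kN → bolt shear.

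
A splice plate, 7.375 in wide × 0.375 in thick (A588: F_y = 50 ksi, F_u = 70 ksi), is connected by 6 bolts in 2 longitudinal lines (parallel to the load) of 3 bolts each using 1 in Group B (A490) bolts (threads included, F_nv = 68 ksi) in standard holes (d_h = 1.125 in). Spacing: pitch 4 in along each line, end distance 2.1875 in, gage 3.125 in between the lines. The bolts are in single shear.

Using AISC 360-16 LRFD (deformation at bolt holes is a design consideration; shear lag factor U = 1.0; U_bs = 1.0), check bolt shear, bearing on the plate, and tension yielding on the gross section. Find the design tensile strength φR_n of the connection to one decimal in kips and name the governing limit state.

Bolt shear: A_b = π(1)²/4 = 0.7854 in². φR_n = 0.75 × 68 × 0.7854 × 6 × 1 = 240.3 kips.
Bearing (0.375 in plate, F_u = 70 ksi): end bolts L_c = 2.1875 − 1.125/2 = 1.625, R_n = min(1.2×1.625×0.375×70, 2.4×1×0.375×70) = 51.188 kips/bolt; interior L_c = 4 − 1.125 = 2.875, R_n = 63 kips/bolt. φR_n = 0.75 × (2×51.188 + 4×63) = 265.8 kips.
Tension yield (gross): A_g = 7.375×0.375 = 2.7656 in². φR_n = 0.90 × 50 × 2.7656 = 124.5 kips.
Governing: min(240.3, 265.8, 124.5) = 124.5 kips → gross-section yield.

124.5 kips (gross-section yield governs)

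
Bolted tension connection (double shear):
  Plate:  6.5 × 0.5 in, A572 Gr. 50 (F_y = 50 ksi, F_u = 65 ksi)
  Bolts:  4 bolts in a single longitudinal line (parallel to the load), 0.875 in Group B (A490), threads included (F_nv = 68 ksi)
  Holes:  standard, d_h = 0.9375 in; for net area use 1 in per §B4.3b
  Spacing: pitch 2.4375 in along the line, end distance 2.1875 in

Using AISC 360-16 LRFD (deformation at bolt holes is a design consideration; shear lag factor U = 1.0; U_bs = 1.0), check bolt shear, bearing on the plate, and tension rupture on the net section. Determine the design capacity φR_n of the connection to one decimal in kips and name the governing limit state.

Bolt shear: A_b = π(0.875)²/4 = 0.60132 in². φR_n = 0.75 × 68 × 0.60132 × 4 × 2 = 245.3 kips.
Bearing (0.5 in plate, F_u = 65 ksi): end bolts L_c = 2.1875 − 0.9375/2 = 1.71875, R_n = min(1.2×1.71875×0.5×65, 2.4×0.875×0.5×65) = 67.031 kips/bolt; interior L_c = 2.4375 − 0.9375 = 1.5, R_n = 58.5 kips/bolt. φR_n = 0.75 × (1×67.031 + 3×58.5) = 181.9 kips.
Tension rupture (net): A_n = (6.5 − 1×1)×0.5 = 2.75 in² (U = 1.0, A_e = A_n). φR_n = 0.75 × 65 × 2.75 = 134.1 kips.
Governing: min(245.3, 181.9, 134.1) = 134.1 kips → net-section rupture.

134.1 kips (net-section rupture governs)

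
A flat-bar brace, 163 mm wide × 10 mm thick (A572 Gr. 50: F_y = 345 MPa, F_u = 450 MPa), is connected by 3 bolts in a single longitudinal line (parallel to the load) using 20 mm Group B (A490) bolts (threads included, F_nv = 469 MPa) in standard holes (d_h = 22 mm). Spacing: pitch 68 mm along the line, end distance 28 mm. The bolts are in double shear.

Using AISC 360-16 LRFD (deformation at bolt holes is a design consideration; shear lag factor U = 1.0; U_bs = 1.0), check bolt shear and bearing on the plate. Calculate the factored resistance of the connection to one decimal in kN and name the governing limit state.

Bolt shear: A_b = π(20)²/4 = 314.16 mm². φR_n = 0.75 × 469 × 314.16 × 3 × 2 = 663.0 kN.
Bearing (10 mm plate, F_u = 450 MPa): end bolts L_c = 28 − 22/2 = 17, R_n = min(1.2×17×10×450, 2.4×20×10×450) = 91.8 kN/bolt; interior L_c = 68 − 22 = 46, R_n = 216 kN/bolt. φR_n = 0.75 × (1×91.8 + 2×216) = 392.9 kN.
Governing: min(663.0, 392.9) = 392.9 kN → bearing.

392.9 kN (bearing governs)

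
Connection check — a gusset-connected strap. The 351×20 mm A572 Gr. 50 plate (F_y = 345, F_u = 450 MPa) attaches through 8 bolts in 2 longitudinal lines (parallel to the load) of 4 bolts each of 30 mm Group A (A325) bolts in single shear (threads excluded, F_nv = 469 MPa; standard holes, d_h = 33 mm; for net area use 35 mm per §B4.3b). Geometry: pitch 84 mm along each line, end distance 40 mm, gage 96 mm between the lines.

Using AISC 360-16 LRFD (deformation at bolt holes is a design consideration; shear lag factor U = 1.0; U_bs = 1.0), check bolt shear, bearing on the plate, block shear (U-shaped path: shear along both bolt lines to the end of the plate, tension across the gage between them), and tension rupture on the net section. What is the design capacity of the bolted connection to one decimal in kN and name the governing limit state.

Bolt shear: A_b = π(30)²/4 = 706.86 mm². φR_n = 0.75 × 469 × 706.86 × 8 × 1 = 1989.1 kN.
Bearing (20 mm plate, F_u = 450 MPa): end bolts L_c = 40 − 33/2 = 23.5, R_n = min(1.2×23.5×20×450, 2.4×30×20×450) = 253.8 kN/bolt; interior L_c = 84 − 33 = 51, R_n = 550.8 kN/bolt. φR_n = 0.75 × (2×253.8 + 6×550.8) = 2859.3 kN.
Block shear: shear path 2×[40+3×84] = 2×292 mm, A_gv = 11680, A_nv = 2×(292 − 3.5×35)×20 = 6780 mm²; tension across gage: (96 − 1×35)×20 = 1220 mm². R_n = min(0.6×450×6780, 0.6×345×11680) + 1.0×450×1220 = min(1830.6, 2417.8) + 549 = 2379.6 kN. φR_n = 0.75 × 2379.6 = 1784.7 kN.
Tension rupture (net): A_n = (351 − 2×35)×20 = 5620 mm² (U = 1.0, A_e = A_n). φR_n = 0.75 × 450 × 5620 = 1896.8 kN.
Governing: min(1989.1, 2859.3, 1784.7, 1896.8) = 1784.7 kN → block shear.

1784.7 kN (block shear governs)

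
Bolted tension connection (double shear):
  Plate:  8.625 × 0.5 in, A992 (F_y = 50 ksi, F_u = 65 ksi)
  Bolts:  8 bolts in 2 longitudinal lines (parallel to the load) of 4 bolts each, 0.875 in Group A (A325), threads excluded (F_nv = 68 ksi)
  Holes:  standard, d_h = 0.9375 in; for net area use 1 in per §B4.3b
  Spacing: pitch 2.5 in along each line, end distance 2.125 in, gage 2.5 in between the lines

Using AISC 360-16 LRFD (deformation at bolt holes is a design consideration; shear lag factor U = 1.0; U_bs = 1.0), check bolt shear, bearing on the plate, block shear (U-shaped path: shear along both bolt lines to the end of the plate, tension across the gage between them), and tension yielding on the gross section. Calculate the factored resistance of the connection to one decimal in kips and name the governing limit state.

194.1 kips (gross-section yield governs)

Bolt shear: A_b = π(0.875)²/4 = 0.60132 in². φR_n = 0.75 × 68 × 0.60132 × 8 × 2 = 490.7 kips.
Bearing (0.5 in plate, F_u = 65 ksi): end bolts L_c = 2.125 − 0.9375/2 = 1.65625, R_n = min(1.2×1.65625×0.5×65, 2.4×0.875×0.5×65) = 64.594 kips/bolt; interior L_c = 2.5 − 0.9375 = 1.5625, R_n = 60.938 kips/bolt. φR_n = 0.75 × (2×64.594 + 6×60.938) = 371.1 kips.
Block shear: shear path 2×[2.125+3×2.5] = 2×9.625 in, A_gv = 9.625, A_nv = 2×(9.625 − 3.5×1)×0.5 = 6.125 in²; tension across gage: (2.5 − 1×1)×0.5 = 0.75 in². R_n = min(0.6×65×6.125, 0.6×50×9.625) + 1.0×65×0.75 = min(238.88, 288.75) + 48.75 = 287.63 kips. φR_n = 0.75 × 287.63 = 215.7 kips.
Tension yield (gross): A_g = 8.625×0.5 = 4.3125 in². φR_n = 0.90 × 50 × 4.3125 = 194.1 kips.
Governing: min(490.7, 371.1, 215.7, 194.1) = 194.1 kips → gross-section yield.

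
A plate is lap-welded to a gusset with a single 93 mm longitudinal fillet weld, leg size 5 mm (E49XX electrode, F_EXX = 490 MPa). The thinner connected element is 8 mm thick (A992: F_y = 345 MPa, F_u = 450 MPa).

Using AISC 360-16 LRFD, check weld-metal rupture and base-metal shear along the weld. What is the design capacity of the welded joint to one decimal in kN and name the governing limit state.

Weld metal: throat = 0.707×5 = 3.535 mm, L = 93 mm. φR_n = 0.75 × 0.6 × 490 × 3.535 × 93 = 72.5 kN.
Base metal shear (8 mm plate): yield φR_n = 1.0×0.6×345×8×93 = 154.0 kN; rupture φR_n = 0.75×0.6×450×8×93 = 150.7 kN; take 150.7 kN (rupture).
Governing: min(72.5, 150.7) = 72.5 kN → weld metal.

72.5 kN (weld metal governs)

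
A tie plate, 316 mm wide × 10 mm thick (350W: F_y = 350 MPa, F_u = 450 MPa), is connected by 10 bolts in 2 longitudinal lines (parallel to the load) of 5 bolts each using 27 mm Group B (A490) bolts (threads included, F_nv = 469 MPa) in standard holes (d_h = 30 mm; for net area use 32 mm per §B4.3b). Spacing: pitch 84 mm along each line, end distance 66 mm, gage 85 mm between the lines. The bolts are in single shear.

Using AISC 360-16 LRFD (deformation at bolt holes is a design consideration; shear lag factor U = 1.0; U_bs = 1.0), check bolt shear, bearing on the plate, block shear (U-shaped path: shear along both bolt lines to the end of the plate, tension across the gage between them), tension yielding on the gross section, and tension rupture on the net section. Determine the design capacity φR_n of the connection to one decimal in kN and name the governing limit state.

850.5 kN (net-section rupture governs)

Bolt shear: A_b = π(27)²/4 = 572.56 mm². φR_n = 0.75 × 469 × 572.56 × 10 × 1 = 2014.0 kN.
Bearing (10 mm plate, F_u = 450 MPa): end bolts L_c = 66 − 30/2 = 51, R_n = min(1.2×51×10×450, 2.4×27×10×450) = 275.4 kN/bolt; interior L_c = 84 − 30 = 54, R_n = 291.6 kN/bolt. φR_n = 0.75 × (2×275.4 + 8×291.6) = 2162.7 kN.
Block shear: shear path 2×[66+4×84] = 2×402 mm, A_gv = 8040, A_nv = 2×(402 − 4.5×32)×10 = 5160 mm²; tension across gage: (85 − 1×32)×10 = 530 mm². R_n = min(0.6×450×5160, 0.6×350×8040) + 1.0×450×530 = min(1393.2, 1688.4) + 238.5 = 1631.7 kN. φR_n = 0.75 × 1631.7 = 1223.8 kN.
Tension yield (gross): A_g = 316×10 = 3160 mm². φR_n = 0.90 × 350 × 3160 = 995.4 kN.
Tension rupture (net): A_n = (316 − 2×32)×10 = 2520 mm² (U = 1.0, A_e = A_n). φR_n = 0.75 × 450 × 2520 = 850.5 kN.
Governing: min(2014.0, 2162.7, 1223.8, 995.4, 850.5) = 850.5 kN → net-section rupture.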